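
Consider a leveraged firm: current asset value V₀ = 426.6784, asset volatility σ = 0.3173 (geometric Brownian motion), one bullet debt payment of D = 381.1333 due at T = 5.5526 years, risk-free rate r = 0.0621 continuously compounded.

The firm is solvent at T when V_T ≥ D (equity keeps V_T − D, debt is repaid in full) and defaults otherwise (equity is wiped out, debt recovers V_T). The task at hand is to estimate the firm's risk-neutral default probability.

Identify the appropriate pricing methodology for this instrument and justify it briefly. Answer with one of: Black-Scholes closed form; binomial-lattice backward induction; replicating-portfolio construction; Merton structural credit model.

framework: Merton structural credit model

Key observation: the asked-for credit quantity lives on the firm's capital structure — asset value, asset volatility, debt face 381.1333 — which is the structural model's domain.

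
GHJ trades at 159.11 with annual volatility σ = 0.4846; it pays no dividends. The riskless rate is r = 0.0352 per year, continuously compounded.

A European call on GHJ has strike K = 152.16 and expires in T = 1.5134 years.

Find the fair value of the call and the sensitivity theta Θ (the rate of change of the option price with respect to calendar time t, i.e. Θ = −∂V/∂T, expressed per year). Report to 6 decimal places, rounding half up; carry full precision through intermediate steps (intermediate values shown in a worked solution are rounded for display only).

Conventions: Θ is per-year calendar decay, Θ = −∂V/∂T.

price = 43.435095
Θ = -13.503591

σ√T = 0.4846·√1.5134 = 0.596156
d₁ = (ln(S/K) + (r+σ²/2)T) / (σ√T) = (ln(159.11/152.16) + (0.0352+0.4846²/2)·1.5134) / 0.596156 = (0.044663 + 0.230973) / 0.596156 = 0.462355
d₂ = d₁ − σ√T = 0.462355 − 0.596156 = -0.133801
e^{−rT} = 0.948122
N(d₁) = 0.678087,  N(d₂) = 0.446780
Call price V = S·N(d₁) − K·e^{−rT}·N(d₂) = 107.890382 − 64.455287 = 43.435095
φ(d₁) = (1/√(2π))·e^{−d₁²/2} = 0.358501
Θ = −S·φ(d₁)·σ/(2√T) − r·K·e^{−rT}·N(d₂) = −11.234765 − 2.268826 = -13.503591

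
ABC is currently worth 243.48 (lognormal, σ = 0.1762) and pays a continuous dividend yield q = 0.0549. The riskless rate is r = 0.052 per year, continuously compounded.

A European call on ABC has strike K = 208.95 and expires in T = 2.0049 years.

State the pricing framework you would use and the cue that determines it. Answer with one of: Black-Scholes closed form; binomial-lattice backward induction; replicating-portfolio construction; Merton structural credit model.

Key observation: everything needed for the exact continuous-time valuation of the European call on ABC (strike 208.95) is given, and no feature rules the closed form out.

framework: Black-Scholes closed form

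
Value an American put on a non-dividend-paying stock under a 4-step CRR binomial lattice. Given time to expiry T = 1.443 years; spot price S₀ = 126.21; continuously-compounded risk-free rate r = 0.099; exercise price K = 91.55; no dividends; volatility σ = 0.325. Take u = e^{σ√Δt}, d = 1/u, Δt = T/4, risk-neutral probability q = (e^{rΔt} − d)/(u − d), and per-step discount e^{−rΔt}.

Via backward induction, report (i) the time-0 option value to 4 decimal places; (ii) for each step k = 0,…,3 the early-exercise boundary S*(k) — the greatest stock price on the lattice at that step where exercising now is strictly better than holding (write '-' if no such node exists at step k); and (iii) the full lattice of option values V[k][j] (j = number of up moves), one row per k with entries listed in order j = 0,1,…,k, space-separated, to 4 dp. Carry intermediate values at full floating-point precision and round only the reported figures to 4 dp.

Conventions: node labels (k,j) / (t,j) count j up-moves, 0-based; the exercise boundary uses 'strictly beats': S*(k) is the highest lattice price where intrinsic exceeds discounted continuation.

Δt=0.36075  u=1.21556  d=0.82267  q=0.54390  discount=0.96492
step 4 (expiry): payoffs max(K−S,0) = 33.7415 6.1333 0.0000 0.0000 0.0000
step 3: (k=3,j=0): S=70.2695, K−S=21.2805, hold=18.0685 ⇒ V=21.2805 exercise | (k=3,j=1): S=103.8289, K−S=0.0000, hold=2.6993 ⇒ V=2.6993 continue | (k=3,j=2): S=153.4155, K−S=0.0000, hold=0.0000 ⇒ V=0.0000 continue | (k=3,j=3): S=226.6838, K−S=0.0000, hold=0.0000 ⇒ V=0.0000 continue  boundary S*=70.2695
step 2: (k=2,j=0): S=85.4167, K−S=6.1333, hold=10.7822 ⇒ V=10.7822 continue | (k=2,j=1): S=126.2100, K−S=0.0000, hold=1.1880 ⇒ V=1.1880 continue | (k=2,j=2): S=186.4855, K−S=0.0000, hold=0.0000 ⇒ V=0.0000 continue  boundary S*=-
step 1: (k=1,j=0): S=103.8289, K−S=0.0000, hold=5.3687 ⇒ V=5.3687 continue | (k=1,j=1): S=153.4155, K−S=0.0000, hold=0.5228 ⇒ V=0.5228 continue  boundary S*=-
step 0: (k=0,j=0): S=126.2100, K−S=0.0000, hold=2.6371 ⇒ V=2.6371 continue  boundary S*=-

price = 2.6371
boundary = - - - 70.2695
tree:
2.6371
5.3687 0.5228
10.7822 1.1880 0.0000
21.2805 2.6993 0.0000 0.0000
33.7415 6.1333 0.0000 0.0000 0.0000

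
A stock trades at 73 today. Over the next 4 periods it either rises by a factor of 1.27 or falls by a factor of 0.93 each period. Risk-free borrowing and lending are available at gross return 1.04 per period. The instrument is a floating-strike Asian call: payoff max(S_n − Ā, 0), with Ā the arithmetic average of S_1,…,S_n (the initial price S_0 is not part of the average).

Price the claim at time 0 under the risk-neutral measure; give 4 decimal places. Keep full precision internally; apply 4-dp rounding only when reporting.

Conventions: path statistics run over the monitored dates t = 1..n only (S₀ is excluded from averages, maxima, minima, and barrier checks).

price = 6.3966

With p* = (R−d)/(u−d) = 0.3235, sum probability × payoff across the paths and divide by R^4.
Enumerate all 2^4 = 16 price paths (U = up ×1.27, D = down ×0.93); each path with k up-moves has probability p*^k·(1−p*)^(4−k).
DDDD: Ā=61.0884, payoff=0.0000, prob=0.209409
UDDD: Ā=83.4218, payoff=0.0000, prob=0.100152
DUDD: Ā=77.2168, payoff=0.0000, prob=0.100152
UUDD: Ā=105.4466, payoff=0.0000, prob=0.047899
DDUD: Ā=71.4461, payoff=3.1258, prob=0.100152
UDUD: Ā=97.5662, payoff=4.2686, prob=0.047899
DUUD: Ā=91.3612, payoff=10.4736, prob=0.047899
UUUD: Ā=124.7621, payoff=14.3026, prob=0.022908
DDDU: Ā=66.0794, payoff=8.4925, prob=0.100152
UDDU: Ā=90.2375, payoff=11.5973, prob=0.047899
DUDU: Ā=84.0325, payoff=17.8023, prob=0.047899
UUDU: Ā=114.7541, payoff=24.3107, prob=0.022908
DDUU: Ā=78.2618, payoff=23.5730, prob=0.047899
UDUU: Ā=106.8737, payoff=32.1910, prob=0.022908
DUUU: Ā=100.6687, payoff=38.3960, prob=0.022908
UUUU: Ā=137.4723, payoff=52.4333, prob=0.010956
Price = Σ prob·payoff / R^4 = 7.483101 / 1.169859 = 6.3966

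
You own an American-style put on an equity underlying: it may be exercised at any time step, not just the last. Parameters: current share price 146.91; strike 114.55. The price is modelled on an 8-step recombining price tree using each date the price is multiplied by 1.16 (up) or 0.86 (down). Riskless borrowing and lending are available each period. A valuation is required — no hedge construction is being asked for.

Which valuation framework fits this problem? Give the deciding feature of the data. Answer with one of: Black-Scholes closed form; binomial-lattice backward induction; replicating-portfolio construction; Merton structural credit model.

framework: binomial-lattice backward induction

Key observation: the exercise right at every one of the 8 steps is what matters: each node needs max(114.55 − S, continuation), which only the stepwise tree valuation starting from spot 146.91 delivers.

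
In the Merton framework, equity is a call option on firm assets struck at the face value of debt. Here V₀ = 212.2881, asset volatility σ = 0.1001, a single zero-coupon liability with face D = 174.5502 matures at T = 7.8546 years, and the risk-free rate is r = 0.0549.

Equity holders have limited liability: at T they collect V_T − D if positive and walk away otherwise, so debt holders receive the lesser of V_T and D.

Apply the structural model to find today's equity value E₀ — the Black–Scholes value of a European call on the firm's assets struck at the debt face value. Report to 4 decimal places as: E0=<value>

Work the structural quantities from V₀ = 212.2881 against face 174.5502:
d₁ = [ln(V₀/D) + (r + σ²/2)T] / (σ√T)
   = [ln(212.2881/174.5502) + (0.0549 + 0.5·0.1001²)·7.8546] / (0.1001·√7.8546)
   = [0.195732 + 0.470569] / 0.280541 = 2.375059
d₂ = d₁ − σ√T = 2.375059 − 0.280541 = 2.094518
N(d₁) = 0.991227,  N(d₂) = 0.981893,  e^(−rT) = 0.649718
E₀ = V₀·N(d₁) − D·e^(−rT)·N(d₂)
   = 212.2881·0.991227 − 174.5502·0.649718·0.981893 = 99.070828

E0=99.0708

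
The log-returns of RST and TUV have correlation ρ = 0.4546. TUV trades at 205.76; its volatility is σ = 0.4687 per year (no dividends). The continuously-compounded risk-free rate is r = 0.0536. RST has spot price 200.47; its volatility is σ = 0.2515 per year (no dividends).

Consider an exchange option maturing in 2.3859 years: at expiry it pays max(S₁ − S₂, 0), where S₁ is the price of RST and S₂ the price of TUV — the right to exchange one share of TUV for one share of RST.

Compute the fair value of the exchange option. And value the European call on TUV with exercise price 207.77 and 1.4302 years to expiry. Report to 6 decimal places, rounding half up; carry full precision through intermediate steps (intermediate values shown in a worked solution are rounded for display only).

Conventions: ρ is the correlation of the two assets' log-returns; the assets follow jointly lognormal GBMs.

σ_eff = √(σ₁² + σ₂² − 2ρσ₁σ₂) = √(0.2515² + 0.4687² − 2·0.4546·0.2515·0.4687) = 0.419234
d₁ = (ln(S₁/S₂) + (q₂ − q₁ + σ_eff²/2)T) / (σ_eff√T) = (ln(200.47/205.76) + (0.0 − 0.0 + 0.087879)·2.3859) / 0.647564 = 0.283561
d₂ = d₁ − σ_eff√T = 0.283561 − 0.647564 = -0.364003
N(d₁) = 0.611626,  N(d₂) = 0.357928
V = S₁·e^{−q₁T}·N(d₁) − S₂·e^{−q₂T}·N(d₂) = 122.612763 − 73.647222 = 48.965541
[vanilla: TUV call K=207.77]
σ√T = 0.4687·√1.4302 = 0.560523
d₁ = (ln(S/K) + (r+σ²/2)T) / (σ√T) = (ln(205.76/207.77) + (0.0536+0.4687²/2)·1.4302) / 0.560523 = (-0.009721 + 0.233752) / 0.560523 = 0.399681
d₂ = d₁ − σ√T = 0.399681 − 0.560523 = -0.160842
e^{−rT} = 0.926206
N(d₁) = 0.655304,  N(d₂) = 0.436109
price = S·N(d₁) − K·e^{−rT}·N(d₂) = 134.835413 − 83.923859 = 50.911553

exchange price = 48.965541
price(TUV call K=207.77) = 50.911553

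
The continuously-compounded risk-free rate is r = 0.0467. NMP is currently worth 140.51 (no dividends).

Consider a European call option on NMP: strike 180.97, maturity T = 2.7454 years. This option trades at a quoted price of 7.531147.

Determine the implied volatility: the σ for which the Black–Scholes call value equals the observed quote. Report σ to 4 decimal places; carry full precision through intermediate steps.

At σ = 0.1527 the Black–Scholes value reproduces the quote:
σ√T = 0.1527·√2.7454 = 0.253012
d₁ = (ln(S/K) + (r+σ²/2)T) / (σ√T) = (ln(140.51/180.97) + (0.0467+0.1527²/2)·2.7454) / 0.253012 = (-0.253053 + 0.160218) / 0.253012 = -0.366918
d₂ = d₁ − σ√T = -0.366918 − 0.253012 = -0.619930
e^{−rT} = 0.879668
N(d₁) = 0.356840,  N(d₂) = 0.267652
V = S·N(d₁) − K·e^{−rT}·N(d₂) = 50.139607 − 42.608459 = 7.531147 (equal to the quote); since ∂V/∂σ > 0 for all σ, the implied volatility is unique

sigma = 0.1527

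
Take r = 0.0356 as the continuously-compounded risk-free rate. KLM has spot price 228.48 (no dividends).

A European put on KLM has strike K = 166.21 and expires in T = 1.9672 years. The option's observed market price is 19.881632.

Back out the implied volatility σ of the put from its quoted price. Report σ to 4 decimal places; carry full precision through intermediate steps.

sigma = 0.4603

At σ = 0.4603 the Black–Scholes value reproduces the quote:
σ√T = 0.4603·√1.9672 = 0.645603
d₁ = (ln(S/K) + (r+σ²/2)T) / (σ√T) = (ln(228.48/166.21) + (0.0356+0.4603²/2)·1.9672) / 0.645603 = (0.318197 + 0.278434) / 0.645603 = 0.924145
d₂ = d₁ − σ√T = 0.924145 − 0.645603 = 0.278542
e^{−rT} = 0.932364
N(−d₁) = 0.177705,  N(−d₂) = 0.390298
V = K·e^{−rT}·N(−d₂) − S·N(−d₁) = 60.483773 − 40.602141 = 19.881632 (matching the quote); vega is positive throughout, so no other σ reproduces this price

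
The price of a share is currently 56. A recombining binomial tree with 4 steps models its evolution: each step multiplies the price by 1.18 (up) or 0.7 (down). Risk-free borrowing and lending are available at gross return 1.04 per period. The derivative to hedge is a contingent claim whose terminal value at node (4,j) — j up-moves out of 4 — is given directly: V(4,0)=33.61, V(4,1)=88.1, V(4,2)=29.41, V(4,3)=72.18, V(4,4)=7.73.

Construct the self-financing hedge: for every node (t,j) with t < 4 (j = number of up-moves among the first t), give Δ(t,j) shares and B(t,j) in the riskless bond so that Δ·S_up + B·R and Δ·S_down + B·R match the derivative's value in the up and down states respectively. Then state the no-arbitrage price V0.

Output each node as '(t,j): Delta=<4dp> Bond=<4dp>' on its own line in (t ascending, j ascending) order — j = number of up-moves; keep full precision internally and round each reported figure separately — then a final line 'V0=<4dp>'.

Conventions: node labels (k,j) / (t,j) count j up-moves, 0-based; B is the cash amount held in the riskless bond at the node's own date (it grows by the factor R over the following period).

Since d<R<u, set p* = (R−d)/(u−d) = 0.7083; price each node as the discounted p*-expectation of its children.
At maturity the claim pays: V(4,0)=33.6100, V(4,1)=88.1000, V(4,2)=29.4100, V(4,3)=72.1800, V(4,4)=7.7300
  t=3,j=0: stock 19.2080 → up 22.6654 (V=88.1000), down 13.4456 (V=33.6100). Price 69.4299; hedge Δ=5.9101, bond B=-44.0909.
  t=3,j=1: stock 32.3792 → up 38.2075 (V=29.4100), down 22.6654 (V=88.1000). Price 44.7384; hedge Δ=-3.7762, bond B=167.0092.
  t=3,j=2: stock 54.5821 → up 64.4069 (V=72.1800), down 38.2075 (V=29.4100). Price 57.4091; hedge Δ=1.6325, bond B=-31.6951.
  t=3,j=3: stock 92.0098 → up 108.5716 (V=7.7300), down 64.4069 (V=72.1800). Price 25.5076; hedge Δ=-1.4593, bond B=159.7784.
  t=2,j=0: stock 27.4400 → up 32.3792 (V=44.7384), down 19.2080 (V=69.4299). Price 49.9424; hedge Δ=-1.8747, bond B=101.3830.
  t=2,j=1: stock 46.2560 → up 54.5821 (V=57.4091), down 32.3792 (V=44.7384). Price 51.6475; hedge Δ=0.5707, bond B=25.2503.
  t=2,j=2: stock 77.9744 → up 92.0098 (V=25.5076), down 54.5821 (V=57.4091). Price 33.4733; hedge Δ=-0.8523, bond B=99.9346.
  t=1,j=0: stock 39.2000 → up 46.2560 (V=51.6475), down 27.4400 (V=49.9424). Price 49.1829; hedge Δ=0.0906, bond B=45.6305.
  t=1,j=1: stock 66.0800 → up 77.9744 (V=33.4733), down 46.2560 (V=51.6475). Price 37.2828; hedge Δ=-0.5730, bond B=75.1459.
  t=0,j=0: stock 56.0000 → up 66.0800 (V=37.2828), down 39.2000 (V=49.1829). Price 39.1862; hedge Δ=-0.4427, bond B=63.9781.
As a check, the time-0 holding Δ(0,0)·S0 + B(0,0) comes to 39.1862 — exactly V0.

(0,0): Delta=-0.4427 Bond=63.9781
(1,0): Delta=0.0906 Bond=45.6305
(1,1): Delta=-0.5730 Bond=75.1459
(2,0): Delta=-1.8747 Bond=101.3830
(2,1): Delta=0.5707 Bond=25.2503
(2,2): Delta=-0.8523 Bond=99.9346
(3,0): Delta=5.9101 Bond=-44.0909
(3,1): Delta=-3.7762 Bond=167.0092
(3,2): Delta=1.6325 Bond=-31.6951
(3,3): Delta=-1.4593 Bond=159.7784
V0=39.1862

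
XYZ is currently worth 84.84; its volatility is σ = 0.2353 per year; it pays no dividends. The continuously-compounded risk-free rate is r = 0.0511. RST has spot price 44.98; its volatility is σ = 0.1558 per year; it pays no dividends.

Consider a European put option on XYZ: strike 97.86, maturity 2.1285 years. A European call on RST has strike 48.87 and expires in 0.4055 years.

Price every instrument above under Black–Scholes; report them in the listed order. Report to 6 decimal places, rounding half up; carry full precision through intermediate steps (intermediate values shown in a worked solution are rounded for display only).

price(XYZ put K=97.86) = 13.286541
price(RST call K=48.87) = 0.742231

[XYZ put K=97.86]
σ√T = 0.2353·√2.1285 = 0.343288
d₁ = (ln(S/K) + (r+σ²/2)T) / (σ√T) = (ln(84.84/97.86) + (0.0511+0.2353²/2)·2.1285) / 0.343288 = (-0.142771 + 0.167690) / 0.343288 = 0.072589
d₂ = d₁ − σ√T = 0.072589 − 0.343288 = -0.270699
e^{−rT} = 0.896940
N(−d₁) = 0.471067,  N(−d₂) = 0.606689
price = K·e^{−rT}·N(−d₂) − S·N(−d₁) = 53.251829 − 39.965288 = 13.286541
[RST call K=48.87]
σ√T = 0.1558·√0.4055 = 0.099212
d₁ = (ln(S/K) + (r+σ²/2)T) / (σ√T) = (ln(44.98/48.87) + (0.0511+0.1558²/2)·0.4055) / 0.099212 = (-0.082946 + 0.025643) / 0.099212 = -0.577585
d₂ = d₁ − σ√T = -0.577585 − 0.099212 = -0.676797
e^{−rT} = 0.979492
N(d₁) = 0.281772,  N(d₂) = 0.249267
price = S·N(d₁) − K·e^{−rT}·N(d₂) = 12.674105 − 11.931874 = 0.742231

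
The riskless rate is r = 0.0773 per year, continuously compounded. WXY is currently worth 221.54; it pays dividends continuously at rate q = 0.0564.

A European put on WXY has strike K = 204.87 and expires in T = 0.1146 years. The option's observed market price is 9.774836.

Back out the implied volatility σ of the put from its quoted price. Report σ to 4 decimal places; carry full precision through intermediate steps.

At σ = 0.5946 the Black–Scholes value reproduces the quote:
σ√T = 0.5946·√0.1146 = 0.201288
d₁ = (ln(S/K) + (r−q+σ²/2)T) / (σ√T) = (ln(221.54/204.87) + (0.0773−0.0564+0.5946²/2)·0.1146) / 0.201288 = (0.078228 + 0.022654) / 0.201288 = 0.501178
d₂ = d₁ − σ√T = 0.501178 − 0.201288 = 0.299891
e^{−rT} = 0.991181
e^{−qT} = 0.993557
N(−d₁) = 0.308123,  N(−d₂) = 0.382130
V = K·e^{−rT}·N(−d₂) − S·e^{−qT}·N(−d₁) = 77.596580 − 67.821743 = 9.774836 (the observed quote) — the price is monotone increasing in volatility, hence this σ is the only solution

sigma = 0.5946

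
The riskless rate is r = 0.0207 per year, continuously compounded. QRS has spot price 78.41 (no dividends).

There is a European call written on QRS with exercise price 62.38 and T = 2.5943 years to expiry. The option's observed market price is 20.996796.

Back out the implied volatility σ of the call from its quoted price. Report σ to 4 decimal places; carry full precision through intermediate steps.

sigma = 0.1796

At σ = 0.1796 the Black–Scholes value reproduces the quote:
σ√T = 0.1796·√2.5943 = 0.289279
d₁ = (ln(S/K) + (r+σ²/2)T) / (σ√T) = (ln(78.41/62.38) + (0.0207+0.1796²/2)·2.5943) / 0.289279 = (0.228707 + 0.095543) / 0.289279 = 1.120891
d₂ = d₁ − σ√T = 1.120891 − 0.289279 = 0.831612
e^{−rT} = 0.947714
N(d₁) = 0.868833,  N(d₂) = 0.797186
V = S·N(d₁) − K·e^{−rT}·N(d₂) = 68.125184 − 47.128388 = 20.996796 (the observed quote) — the price is monotone increasing in volatility, hence this σ is the only solution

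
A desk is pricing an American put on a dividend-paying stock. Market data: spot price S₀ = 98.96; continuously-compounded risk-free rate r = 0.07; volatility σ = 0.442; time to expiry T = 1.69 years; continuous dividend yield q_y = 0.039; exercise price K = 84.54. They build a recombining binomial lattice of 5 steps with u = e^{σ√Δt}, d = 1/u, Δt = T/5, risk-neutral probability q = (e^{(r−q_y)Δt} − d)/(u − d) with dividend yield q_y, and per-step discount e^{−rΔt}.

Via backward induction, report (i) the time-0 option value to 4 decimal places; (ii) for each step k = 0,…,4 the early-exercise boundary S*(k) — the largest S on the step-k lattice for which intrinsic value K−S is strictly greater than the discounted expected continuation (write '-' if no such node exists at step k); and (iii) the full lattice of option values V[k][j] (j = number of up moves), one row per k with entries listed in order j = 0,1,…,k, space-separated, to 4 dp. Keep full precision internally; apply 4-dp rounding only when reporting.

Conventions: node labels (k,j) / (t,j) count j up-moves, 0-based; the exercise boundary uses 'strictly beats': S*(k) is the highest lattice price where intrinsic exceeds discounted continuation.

Δt=0.33800  u=1.29300  d=0.77339  q=0.45638  discount=0.97662
step 5 (expiry): payoffs max(K−S,0) = 57.1584 38.7618 8.0051 0.0000 0.0000 0.0000
step 4: (k=4,j=0): S=35.4045, K−S=49.1355, hold=47.6224 ⇒ V=49.1355 exercise | (k=4,j=1): S=59.1915, K−S=25.3485, hold=24.1469 ⇒ V=25.3485 exercise | (k=4,j=2): S=98.9600, K−S=0.0000, hold=4.2500 ⇒ V=4.2500 continue | (k=4,j=3): S=165.4474, K−S=0.0000, hold=0.0000 ⇒ V=0.0000 continue | (k=4,j=4): S=276.6053, K−S=0.0000, hold=0.0000 ⇒ V=0.0000 continue  boundary S*=59.1915
step 3: (k=3,j=0): S=45.7782, K−S=38.7618, hold=37.3845 ⇒ V=38.7618 exercise | (k=3,j=1): S=76.5349, K−S=8.0051, hold=15.3520 ⇒ V=15.3520 continue | (k=3,j=2): S=127.9558, K−S=0.0000, hold=2.2564 ⇒ V=2.2564 continue | (k=3,j=3): S=213.9244, K−S=0.0000, hold=0.0000 ⇒ V=0.0000 continue  boundary S*=45.7782
step 2: (k=2,j=0): S=59.1915, K−S=25.3485, hold=27.4215 ⇒ V=27.4215 continue | (k=2,j=1): S=98.9600, K−S=0.0000, hold=9.1562 ⇒ V=9.1562 continue | (k=2,j=2): S=165.4474, K−S=0.0000, hold=1.1979 ⇒ V=1.1979 continue  boundary S*=-
step 1: (k=1,j=0): S=76.5349, K−S=8.0051, hold=18.6393 ⇒ V=18.6393 continue | (k=1,j=1): S=127.9558, K−S=0.0000, hold=5.3950 ⇒ V=5.3950 continue  boundary S*=-
step 0: (k=0,j=0): S=98.9600, K−S=0.0000, hold=12.3004 ⇒ V=12.3004 continue  boundary S*=-

price = 12.3004
boundary = - - - 45.7782 59.1915
tree:
12.3004
18.6393 5.3950
27.4215 9.1562 1.1979
38.7618 15.3520 2.2564 0.0000
49.1355 25.3485 4.2500 0.0000 0.0000
57.1584 38.7618 8.0051 0.0000 0.0000 0.0000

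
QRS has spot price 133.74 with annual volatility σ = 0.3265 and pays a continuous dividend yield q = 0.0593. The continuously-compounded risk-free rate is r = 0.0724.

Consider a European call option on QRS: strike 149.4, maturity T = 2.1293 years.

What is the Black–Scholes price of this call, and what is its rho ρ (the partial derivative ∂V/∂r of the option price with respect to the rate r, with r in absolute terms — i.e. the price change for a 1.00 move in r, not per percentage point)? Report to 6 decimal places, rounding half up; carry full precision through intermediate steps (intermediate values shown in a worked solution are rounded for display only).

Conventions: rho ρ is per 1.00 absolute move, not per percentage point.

σ√T = 0.3265·√2.1293 = 0.476433
d₁ = (ln(S/K) + (r−q+σ²/2)T) / (σ√T) = (ln(133.74/149.4) + (0.0724−0.0593+0.3265²/2)·2.1293) / 0.476433 = (-0.110730 + 0.141388) / 0.476433 = 0.064350
d₂ = d₁ − σ√T = 0.064350 − 0.476433 = -0.412083
e^{−rT} = 0.857134
e^{−qT} = 0.881379
N(d₁) = 0.525654,  N(d₂) = 0.340139
Call price V = S·e^{−qT}·N(d₁) − K·e^{−rT}·N(d₂) = 61.961807 − 43.556796 = 18.405012
ρ = K·T·e^{−rT}·N(d₂) = 92.745485

price = 18.405012
ρ = 92.745485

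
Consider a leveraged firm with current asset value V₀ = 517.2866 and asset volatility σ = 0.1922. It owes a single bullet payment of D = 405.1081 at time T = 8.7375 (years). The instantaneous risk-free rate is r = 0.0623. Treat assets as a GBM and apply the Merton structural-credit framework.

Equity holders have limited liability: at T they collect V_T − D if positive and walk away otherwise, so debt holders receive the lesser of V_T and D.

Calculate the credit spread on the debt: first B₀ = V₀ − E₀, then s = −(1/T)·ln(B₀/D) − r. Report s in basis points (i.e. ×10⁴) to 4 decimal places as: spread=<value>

Equity is a call on the firm's assets struck at D = 405.1081:
d₁ = [ln(V₀/D) + (r + σ²/2)T] / (σ√T)
   = [ln(517.2866/405.1081) + (0.0623 + 0.5·0.1922²)·8.7375] / (0.1922·√8.7375)
   = [0.244443 + 0.705732] / 0.568129 = 1.672463
d₂ = d₁ − σ√T = 1.672463 − 0.568129 = 1.104334
N(d₁) = 0.952783,  N(d₂) = 0.865276,  e^(−rT) = 0.580221
E₀ = V₀·N(d₁) − D·e^(−rT)·N(d₂)
   = 517.2866·0.952783 − 405.1081·0.580221·0.865276 = 289.477113
B₀ = V₀ − E₀ = 517.2866 − 289.477113 = 227.809487
spread = −(1/T)·ln(B₀/D) − r = −(1/8.7375)·ln(227.809487/405.1081) − 0.0623 = 0.00358203
in basis points: 0.00358203 × 10⁴ = 35.8203 bp

spread=35.8203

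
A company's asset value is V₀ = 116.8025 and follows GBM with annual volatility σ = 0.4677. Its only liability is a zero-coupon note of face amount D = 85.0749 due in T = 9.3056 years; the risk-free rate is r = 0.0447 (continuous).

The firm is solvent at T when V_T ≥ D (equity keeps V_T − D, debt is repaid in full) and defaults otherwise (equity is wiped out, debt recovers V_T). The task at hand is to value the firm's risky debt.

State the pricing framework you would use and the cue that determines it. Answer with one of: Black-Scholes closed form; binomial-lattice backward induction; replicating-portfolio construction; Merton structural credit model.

framework: Merton structural credit model

Key observation: a levered firm with one bullet debt due at 9.3056 years is the canonical structural-credit setup: equity is a call on the firm's assets struck at the face value.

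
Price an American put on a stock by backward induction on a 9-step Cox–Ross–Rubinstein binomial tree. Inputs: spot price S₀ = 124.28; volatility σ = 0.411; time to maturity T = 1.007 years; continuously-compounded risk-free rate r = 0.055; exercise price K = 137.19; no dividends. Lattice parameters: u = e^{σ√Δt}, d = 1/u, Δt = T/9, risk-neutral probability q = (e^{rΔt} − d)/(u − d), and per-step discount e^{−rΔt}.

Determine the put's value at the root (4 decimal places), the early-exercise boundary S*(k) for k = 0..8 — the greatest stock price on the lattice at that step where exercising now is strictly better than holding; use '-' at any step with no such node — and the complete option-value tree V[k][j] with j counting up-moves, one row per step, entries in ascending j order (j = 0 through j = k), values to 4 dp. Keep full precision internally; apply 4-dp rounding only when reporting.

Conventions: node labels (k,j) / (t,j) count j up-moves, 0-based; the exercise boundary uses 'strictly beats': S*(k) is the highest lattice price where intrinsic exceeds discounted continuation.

price = 24.7121
boundary = - - - 82.2778 71.7094 82.2778 94.4037 82.2778 94.4037
tree:
24.7121
33.2711 16.0469
43.4502 23.0150 8.9410
54.9122 31.9771 13.9056 3.8466
65.4806 42.8111 21.0176 6.6217 0.9845
74.6914 54.9122 30.6596 11.1697 1.9350 0.0000
82.7192 65.4806 42.7863 18.3276 3.8030 0.0000 0.0000
89.7158 74.6914 54.9122 28.8955 7.4745 0.0000 0.0000 0.0000
95.8137 82.7192 65.4806 42.7863 14.6906 0.0000 0.0000 0.0000 0.0000
101.1284 89.7158 74.6914 54.9122 28.8734 0.0000 0.0000 0.0000 0.0000 0.0000

params: Δt=0.11189 u=1.14738 d=0.87155 q=0.48806 e^(-rΔt)=0.99387
t_9 payoffs: 101.1284 89.7158 74.6914 54.9122 28.8734 0.0000 0.0000 0.0000 0.0000 0.0000
t_8: node(8,0) S=41.3763 payoff=95.8137 vs cont=94.9721 → 95.8137 [stop]  node(8,1) S=54.4708 payoff=82.7192 vs cont=81.8775 → 82.7192 [stop]  node(8,2) S=71.7094 payoff=65.4806 vs cont=64.6389 → 65.4806 [stop]  node(8,3) S=94.4037 payoff=42.7863 vs cont=41.9447 → 42.7863 [stop]  node(8,4) S=124.2800 payoff=12.9100 vs cont=14.6906 → 14.6906 [wait]  node(8,5) S=163.6115 payoff=0.0000 vs cont=0.0000 → 0.0000 [wait]  node(8,6) S=215.3903 payoff=0.0000 vs cont=0.0000 → 0.0000 [wait]  node(8,7) S=283.5558 payoff=0.0000 vs cont=0.0000 → 0.0000 [wait]  node(8,8) S=373.2940 payoff=0.0000 vs cont=0.0000 → 0.0000 [wait]  ⇒ S*(8)=94.4037
t_7: node(7,0) S=47.4742 payoff=89.7158 vs cont=88.8741 → 89.7158 [stop]  node(7,1) S=62.4986 payoff=74.6914 vs cont=73.8498 → 74.6914 [stop]  node(7,2) S=82.2778 payoff=54.9122 vs cont=54.0706 → 54.9122 [stop]  node(7,3) S=108.3166 payoff=28.8734 vs cont=28.8955 → 28.8955 [wait]  node(7,4) S=142.5960 payoff=0.0000 vs cont=7.4745 → 7.4745 [wait]  node(7,5) S=187.7241 payoff=0.0000 vs cont=0.0000 → 0.0000 [wait]  node(7,6) S=247.1339 payoff=0.0000 vs cont=0.0000 → 0.0000 [wait]  node(7,7) S=325.3455 payoff=0.0000 vs cont=0.0000 → 0.0000 [wait]  ⇒ S*(7)=82.2778
t_6: node(6,0) S=54.4708 payoff=82.7192 vs cont=81.8775 → 82.7192 [stop]  node(6,1) S=71.7094 payoff=65.4806 vs cont=64.6389 → 65.4806 [stop]  node(6,2) S=94.4037 payoff=42.7863 vs cont=41.9554 → 42.7863 [stop]  node(6,3) S=124.2800 payoff=12.9100 vs cont=18.3276 → 18.3276 [wait]  node(6,4) S=163.6115 payoff=0.0000 vs cont=3.8030 → 3.8030 [wait]  node(6,5) S=215.3903 payoff=0.0000 vs cont=0.0000 → 0.0000 [wait]  node(6,6) S=283.5558 payoff=0.0000 vs cont=0.0000 → 0.0000 [wait]  ⇒ S*(6)=94.4037
t_5: node(5,0) S=62.4986 payoff=74.6914 vs cont=73.8498 → 74.6914 [stop]  node(5,1) S=82.2778 payoff=54.9122 vs cont=54.0706 → 54.9122 [stop]  node(5,2) S=108.3166 payoff=28.8734 vs cont=30.6596 → 30.6596 [wait]  node(5,3) S=142.5960 payoff=0.0000 vs cont=11.1697 → 11.1697 [wait]  node(5,4) S=187.7241 payoff=0.0000 vs cont=1.9350 → 1.9350 [wait]  node(5,5) S=247.1339 payoff=0.0000 vs cont=0.0000 → 0.0000 [wait]  ⇒ S*(5)=82.2778
t_4: node(4,0) S=71.7094 payoff=65.4806 vs cont=64.6389 → 65.4806 [stop]  node(4,1) S=94.4037 payoff=42.7863 vs cont=42.8111 → 42.8111 [wait]  node(4,2) S=124.2800 payoff=12.9100 vs cont=21.0176 → 21.0176 [wait]  node(4,3) S=163.6115 payoff=0.0000 vs cont=6.6217 → 6.6217 [wait]  node(4,4) S=215.3903 payoff=0.0000 vs cont=0.9845 → 0.9845 [wait]  ⇒ S*(4)=71.7094
t_3: node(3,0) S=82.2778 payoff=54.9122 vs cont=54.0826 → 54.9122 [stop]  node(3,1) S=108.3166 payoff=28.8734 vs cont=31.9771 → 31.9771 [wait]  node(3,2) S=142.5960 payoff=0.0000 vs cont=13.9056 → 13.9056 [wait]  node(3,3) S=187.7241 payoff=0.0000 vs cont=3.8466 → 3.8466 [wait]  ⇒ S*(3)=82.2778
t_2: node(2,0) S=94.4037 payoff=42.7863 vs cont=43.4502 → 43.4502 [wait]  node(2,1) S=124.2800 payoff=12.9100 vs cont=23.0150 → 23.0150 [wait]  node(2,2) S=163.6115 payoff=0.0000 vs cont=8.9410 → 8.9410 [wait]  ⇒ S*(2)=-
t_1: node(1,0) S=108.3166 payoff=28.8734 vs cont=33.2711 → 33.2711 [wait]  node(1,1) S=142.5960 payoff=0.0000 vs cont=16.0469 → 16.0469 [wait]  ⇒ S*(1)=-
t_0: node(0,0) S=124.2800 payoff=12.9100 vs cont=24.7121 → 24.7121 [wait]  ⇒ S*(0)=-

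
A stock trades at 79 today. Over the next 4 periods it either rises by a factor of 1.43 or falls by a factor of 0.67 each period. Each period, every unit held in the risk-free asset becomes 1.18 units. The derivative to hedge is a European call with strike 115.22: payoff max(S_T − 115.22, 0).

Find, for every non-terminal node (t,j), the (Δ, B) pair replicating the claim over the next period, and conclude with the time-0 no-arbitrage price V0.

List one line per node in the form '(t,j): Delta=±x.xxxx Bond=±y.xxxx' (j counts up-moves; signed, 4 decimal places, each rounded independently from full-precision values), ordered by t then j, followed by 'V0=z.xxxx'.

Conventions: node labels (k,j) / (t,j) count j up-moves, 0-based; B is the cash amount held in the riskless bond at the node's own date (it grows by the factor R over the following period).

No-arbitrage ⇒ martingale measure with p* = (R−d)/(u−d) = 0.6711.
Payoffs at expiry: V(4,0)=0.0000, V(4,1)=0.0000, V(4,2)=0.0000, V(4,3)=39.5583, V(4,4)=215.1277
  t=3,j=0: stock 23.7603 → up 33.9772 (V=0.0000), down 15.9194 (V=0.0000). Price 0.0000; hedge Δ=0.0000, bond B=0.0000.
  t=3,j=1: stock 50.7122 → up 72.5185 (V=0.0000), down 33.9772 (V=0.0000). Price 0.0000; hedge Δ=0.0000, bond B=0.0000.
  t=3,j=2: stock 108.2366 → up 154.7783 (V=39.5583), down 72.5185 (V=0.0000). Price 22.4963; hedge Δ=0.4809, bond B=-29.5540.
  t=3,j=3: stock 231.0124 → up 330.3477 (V=215.1277), down 154.7783 (V=39.5583). Price 133.3683; hedge Δ=1.0000, bond B=-97.6441.
  t=2,j=0: stock 35.4631 → up 50.7122 (V=0.0000), down 23.7603 (V=0.0000). Price 0.0000; hedge Δ=0.0000, bond B=0.0000.
  t=2,j=1: stock 75.6899 → up 108.2366 (V=22.4963), down 50.7122 (V=0.0000). Price 12.7934; hedge Δ=0.3911, bond B=-16.8070.
  t=2,j=2: stock 161.5471 → up 231.0124 (V=133.3683), down 108.2366 (V=22.4963). Price 82.1163; hedge Δ=0.9030, bond B=-63.7678.
  t=1,j=0: stock 52.9300 → up 75.6899 (V=12.7934), down 35.4631 (V=0.0000). Price 7.2755; hedge Δ=0.3180, bond B=-9.5580.
  t=1,j=1: stock 112.9700 → up 161.5471 (V=82.1163), down 75.6899 (V=12.7934). Price 50.2650; hedge Δ=0.8074, bond B=-40.9493.
  t=0,j=0: stock 79.0000 → up 112.9700 (V=50.2650), down 52.9300 (V=7.2755). Price 30.6133; hedge Δ=0.7160, bond B=-25.9519.
Verification: the root portfolio costs Δ(0,0)·S0 + B(0,0) = 30.6133, matching V0.

(0,0): Delta=0.7160 Bond=-25.9519
(1,0): Delta=0.3180 Bond=-9.5580
(1,1): Delta=0.8074 Bond=-40.9493
(2,0): Delta=0.0000 Bond=0.0000
(2,1): Delta=0.3911 Bond=-16.8070
(2,2): Delta=0.9030 Bond=-63.7678
(3,0): Delta=0.0000 Bond=0.0000
(3,1): Delta=0.0000 Bond=0.0000
(3,2): Delta=0.4809 Bond=-29.5540
(3,3): Delta=1.0000 Bond=-97.6441
V0=30.6133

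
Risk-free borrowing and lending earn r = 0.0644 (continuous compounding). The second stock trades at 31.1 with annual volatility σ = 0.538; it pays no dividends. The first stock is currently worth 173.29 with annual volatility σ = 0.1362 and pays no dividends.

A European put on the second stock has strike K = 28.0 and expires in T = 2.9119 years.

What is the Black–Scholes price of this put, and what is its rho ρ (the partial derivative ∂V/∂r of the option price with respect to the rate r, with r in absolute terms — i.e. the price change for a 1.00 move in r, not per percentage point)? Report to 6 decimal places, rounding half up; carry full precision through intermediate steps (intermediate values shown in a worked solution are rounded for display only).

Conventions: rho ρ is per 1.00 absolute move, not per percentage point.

price = 6.110217
ρ = -37.569048

σ√T = 0.538·√2.9119 = 0.918059
d₁ = (ln(S/K) + (r+σ²/2)T) / (σ√T) = (ln(31.1/28.0) + (0.0644+0.538²/2)·2.9119) / 0.918059 = (0.105003 + 0.608942) / 0.918059 = 0.777669
d₂ = d₁ − σ√T = 0.777669 − 0.918059 = -0.140390
e^{−rT} = 0.829007
N(−d₁) = 0.218382,  N(−d₂) = 0.555824
Put price V = K·e^{−rT}·N(−d₂) − S·N(−d₁) = 12.901902 − 6.791685 = 6.110217
ρ = −K·T·e^{−rT}·N(−d₂) = -37.569048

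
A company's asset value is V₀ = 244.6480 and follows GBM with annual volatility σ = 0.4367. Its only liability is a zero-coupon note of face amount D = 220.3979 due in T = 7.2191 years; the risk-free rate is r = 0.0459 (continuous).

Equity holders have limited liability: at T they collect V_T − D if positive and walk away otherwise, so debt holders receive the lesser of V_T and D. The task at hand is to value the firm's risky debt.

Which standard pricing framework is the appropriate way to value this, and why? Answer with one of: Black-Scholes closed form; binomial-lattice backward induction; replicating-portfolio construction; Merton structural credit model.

framework: Merton structural credit model

Key observation: a levered firm with one bullet debt due at 7.2191 years is the canonical structural-credit setup: equity is a call on the firm's assets struck at the face value.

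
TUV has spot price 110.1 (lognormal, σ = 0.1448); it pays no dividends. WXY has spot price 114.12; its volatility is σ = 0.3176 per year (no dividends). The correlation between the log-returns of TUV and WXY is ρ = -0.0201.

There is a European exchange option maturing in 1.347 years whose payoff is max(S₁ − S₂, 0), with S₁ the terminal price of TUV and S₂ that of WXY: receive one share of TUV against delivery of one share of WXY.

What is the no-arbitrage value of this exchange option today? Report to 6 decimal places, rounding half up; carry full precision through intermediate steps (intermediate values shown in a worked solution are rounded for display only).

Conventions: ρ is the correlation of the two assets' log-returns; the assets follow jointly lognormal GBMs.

exchange price = 16.188679

σ_eff = √(σ₁² + σ₂² − 2ρσ₁σ₂) = √(0.1448² + 0.3176² − 2·-0.0201·0.1448·0.3176) = 0.351690
d₁ = (ln(S₁/S₂) + (q₂ − q₁ + σ_eff²/2)T) / (σ_eff√T) = (ln(110.1/114.12) + (0.0 − 0.0 + 0.061843)·1.347) / 0.408172 = 0.116227
d₂ = d₁ − σ_eff√T = 0.116227 − 0.408172 = -0.291945
N(d₁) = 0.546264,  N(d₂) = 0.385164
V = S₁·e^{−q₁T}·N(d₁) − S₂·e^{−q₂T}·N(d₂) = 60.143643 − 43.954965 = 16.188679
Key observation: pricing in WXY-units makes this a unit-strike call on the ratio S₁/S₂ — the risk-free rate cancels and cannot affect the value.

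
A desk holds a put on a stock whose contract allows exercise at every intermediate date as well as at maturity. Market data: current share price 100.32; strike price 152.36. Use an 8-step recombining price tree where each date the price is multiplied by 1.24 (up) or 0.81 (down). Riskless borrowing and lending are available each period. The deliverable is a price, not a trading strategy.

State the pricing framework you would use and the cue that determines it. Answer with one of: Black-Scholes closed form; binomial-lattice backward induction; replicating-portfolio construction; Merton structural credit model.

framework: binomial-lattice backward induction

Key observation: early exercise of the strike-152.36 put must be checked at each of the 8 dates (spot 100.32), which forces a node-by-node comparison of intrinsic and continuation value backward from expiry.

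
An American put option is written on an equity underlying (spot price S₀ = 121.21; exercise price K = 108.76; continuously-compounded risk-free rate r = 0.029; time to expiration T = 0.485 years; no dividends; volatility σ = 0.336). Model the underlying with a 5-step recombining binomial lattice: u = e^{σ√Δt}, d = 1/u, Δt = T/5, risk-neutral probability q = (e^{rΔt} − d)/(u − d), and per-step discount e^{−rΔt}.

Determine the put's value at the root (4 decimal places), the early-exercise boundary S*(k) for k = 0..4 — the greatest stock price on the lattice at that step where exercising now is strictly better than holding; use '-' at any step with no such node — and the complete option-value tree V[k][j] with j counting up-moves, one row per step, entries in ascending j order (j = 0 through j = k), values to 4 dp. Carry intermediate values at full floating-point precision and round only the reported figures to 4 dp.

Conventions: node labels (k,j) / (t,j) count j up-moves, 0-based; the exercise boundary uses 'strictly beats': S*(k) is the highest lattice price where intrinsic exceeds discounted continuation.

price = 4.7344
boundary = - - - 88.5515 98.3204
tree:
4.7344
7.9343 1.3951
12.9254 2.7288 0.0000
20.2085 5.3374 0.0000 0.0000
29.0067 10.4396 0.0000 0.0000 0.0000
36.9308 20.2085 0.0000 0.0000 0.0000 0.0000

Δt=0.09700, u=1.11032, d=0.90064, q=0.48730, disc=e^(-rΔt)=0.99719
k=5 terminal: V=max(K-S,0) → 36.9308 20.2085 0.0000 0.0000 0.0000 0.0000
k=4: j=0 S=79.7533 intr=29.0067 cont=28.7012 V=29.0067[EX]; j=1 S=98.3204 intr=10.4396 cont=10.3318 V=10.4396[EX]; j=2 S=121.2100 intr=0.0000 cont=0.0000 V=0.0000[hold]; j=3 S=149.4285 intr=0.0000 cont=0.0000 V=0.0000[hold]; j=4 S=184.2164 intr=0.0000 cont=0.0000 V=0.0000[hold]  S*(4)=98.3204
k=3: j=0 S=88.5515 intr=20.2085 cont=19.9029 V=20.2085[EX]; j=1 S=109.1669 intr=0.0000 cont=5.3374 V=5.3374[hold]; j=2 S=134.5817 intr=0.0000 cont=0.0000 V=0.0000[hold]; j=3 S=165.9131 intr=0.0000 cont=0.0000 V=0.0000[hold]  S*(3)=88.5515
k=2: j=0 S=98.3204 intr=10.4396 cont=12.9254 V=12.9254[hold]; j=1 S=121.2100 intr=0.0000 cont=2.7288 V=2.7288[hold]; j=2 S=149.4285 intr=0.0000 cont=0.0000 V=0.0000[hold]  S*(2)=-
k=1: j=0 S=109.1669 intr=0.0000 cont=7.9343 V=7.9343[hold]; j=1 S=134.5817 intr=0.0000 cont=1.3951 V=1.3951[hold]  S*(1)=-
k=0: j=0 S=121.2100 intr=0.0000 cont=4.7344 V=4.7344[hold]  S*(0)=-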